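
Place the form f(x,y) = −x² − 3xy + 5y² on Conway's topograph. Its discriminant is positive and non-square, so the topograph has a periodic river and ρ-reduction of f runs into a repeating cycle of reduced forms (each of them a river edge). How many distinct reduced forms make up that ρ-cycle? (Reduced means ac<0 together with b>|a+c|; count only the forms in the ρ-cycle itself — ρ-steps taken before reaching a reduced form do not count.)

D = 29, ⌊√D⌋ = 5
descent: ρ → (5,3,-1)
descent: ρ → (-1,5,1)  [lands on river]
river: ρ → (1,5,-1)
ρ-cycle length = 2 (tail of 2 descent steps not counted)

2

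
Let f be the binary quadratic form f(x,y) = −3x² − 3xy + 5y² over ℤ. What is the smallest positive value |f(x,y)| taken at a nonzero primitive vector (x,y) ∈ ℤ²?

descent: ρ → (5,3,-3)  [lands on river]
river: ρ → (-3,3,5)
river: ρ → (5,7,-1)
river: ρ → (-1,7,5)
closes: descent 1, river 4
min |a| on river = 1

1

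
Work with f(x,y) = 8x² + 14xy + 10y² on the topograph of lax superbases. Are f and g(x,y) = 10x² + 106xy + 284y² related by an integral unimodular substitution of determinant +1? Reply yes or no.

D₁ = -124, D₂ = -124
f: translate: b→-2 (≡14 mod 16), so (8,14,10)→(8,-2,4)
f: flip: (8,-2,4)→(4,2,8)
f: reduced (well bottom): (4,2,8) with a≤c, −a<b≤a
g: translate: b→6 (≡106 mod 20), so (10,106,284)→(10,6,4)
g: flip: (10,6,4)→(4,-6,10)
g: translate: b→2 (≡-6 mod 8), so (4,-6,10)→(4,2,8)
g: reduced (well bottom): (4,2,8) with a≤c, −a<b≤a
reduced forms (4, 2, 8) vs (4, 2, 8) ⇒ equivalent

yes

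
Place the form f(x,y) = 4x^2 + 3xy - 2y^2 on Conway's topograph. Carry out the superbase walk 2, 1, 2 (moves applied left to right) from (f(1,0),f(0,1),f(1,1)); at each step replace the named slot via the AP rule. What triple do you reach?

start (4,-2,5) = (f(1,0),f(0,1),f(1,1))
replace slot 2: 2·(4+5) − (-2) = 20 → (4,20,5)
replace slot 1: 2·(20+5) − 4 = 46 → (46,20,5)
replace slot 2: 2·(46+5) − 20 = 82 → (46,82,5)

46,82,5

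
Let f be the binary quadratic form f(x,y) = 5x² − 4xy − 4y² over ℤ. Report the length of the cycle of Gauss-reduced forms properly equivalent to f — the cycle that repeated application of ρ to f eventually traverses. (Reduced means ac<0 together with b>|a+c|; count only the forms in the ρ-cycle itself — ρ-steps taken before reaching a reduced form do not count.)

D = 96, ⌊√D⌋ = 9
descent: ρ → (-4,4,5)  [lands on river]
river: ρ → (5,6,-3)
river: ρ → (-3,6,5)
river: ρ → (5,4,-4)
ρ-cycle length = 4 (tail of 1 descent step not counted)

4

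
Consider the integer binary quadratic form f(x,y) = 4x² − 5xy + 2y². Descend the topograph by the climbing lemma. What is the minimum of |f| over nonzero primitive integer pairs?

translate: b→3 (≡-5 mod 8), so (4,-5,2)→(4,3,1)
flip: (4,3,1)→(1,-3,4)
translate: b→1 (≡-3 mod 2), so (1,-3,4)→(1,1,2)
reduced (well bottom): (1,1,2) with a≤c, −a<b≤a
well minimum = a = 1

1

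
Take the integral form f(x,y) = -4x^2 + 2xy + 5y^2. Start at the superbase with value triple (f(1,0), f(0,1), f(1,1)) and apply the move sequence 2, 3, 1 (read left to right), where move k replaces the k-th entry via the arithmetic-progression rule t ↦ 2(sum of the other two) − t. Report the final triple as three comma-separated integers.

start (-4,5,3) = (f(1,0),f(0,1),f(1,1))
replace slot 2: 2·((-4)+3) − 5 = -7 → (-4,-7,3)
replace slot 3: 2·((-4)+(-7)) − 3 = -25 → (-4,-7,-25)
replace slot 1: 2·((-7)+(-25)) − (-4) = -60 → (-60,-7,-25)

-60,-7,-25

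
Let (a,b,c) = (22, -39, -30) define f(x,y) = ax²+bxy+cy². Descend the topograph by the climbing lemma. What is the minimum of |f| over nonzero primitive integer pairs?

descent: ρ → (-30,39,22)  [lands on river]
river: ρ → (22,49,-20)
river: ρ → (-20,31,40)
river: ρ → (40,49,-11)
river: ρ → (-11,61,10)
river: ρ → (10,59,-17)
river: ρ → (-17,43,34)
river: ρ → (34,25,-26)
river: ρ → (-26,27,33)
river: ρ → (33,39,-20)
river: ρ → (-20,41,31)
river: ρ → (31,21,-30)
closes: descent 1, river 12
min |a| on river = 10

10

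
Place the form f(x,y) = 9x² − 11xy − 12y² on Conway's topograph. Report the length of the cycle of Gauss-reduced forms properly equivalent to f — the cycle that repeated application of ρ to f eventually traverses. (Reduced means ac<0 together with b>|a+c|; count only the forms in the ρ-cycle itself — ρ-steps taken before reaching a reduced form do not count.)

D = 553, ⌊√D⌋ = 23
descent: ρ → (-12,11,9)  [lands on river]
river: ρ → (9,7,-14)
river: ρ → (-14,21,2)
river: ρ → (2,23,-3)
river: ρ → (-3,19,16)
river: ρ → (16,13,-6)
river: ρ → (-6,23,1)
river: ρ → (1,23,-6)
river: ρ → (-6,13,16)
river: ρ → (16,19,-3)
river: ρ → (-3,23,2)
river: ρ → (2,21,-14)
river: ρ → (-14,7,9)
river: ρ → (9,11,-12)
river: ρ → (-12,13,8)
river: ρ → (8,19,-6)
river: ρ → (-6,17,11)
river: ρ → (11,5,-12)
river: ρ → (-12,19,4)
river: ρ → (4,21,-7)
river: ρ → (-7,21,4)
river: ρ → (4,19,-12)
river: ρ → (-12,5,11)
river: ρ → (11,17,-6)
river: ρ → (-6,19,8)
river: ρ → (8,13,-12)
ρ-cycle length = 26 (tail of 1 descent step not counted)

26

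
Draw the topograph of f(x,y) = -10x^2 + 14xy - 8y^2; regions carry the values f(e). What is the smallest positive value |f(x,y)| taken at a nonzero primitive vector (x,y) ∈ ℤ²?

translate: b→6 (≡-14 mod 20), so (10,-14,8)→(10,6,4)
flip: (10,6,4)→(4,-6,10)
translate: b→2 (≡-6 mod 8), so (4,-6,10)→(4,2,8)
reduced (well bottom): (4,2,8) with a≤c, −a<b≤a
well minimum |f| = |-4| = 4 (negative-definite)

4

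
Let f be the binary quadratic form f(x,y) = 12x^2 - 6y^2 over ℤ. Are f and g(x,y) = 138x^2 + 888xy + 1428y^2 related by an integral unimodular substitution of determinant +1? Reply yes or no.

D₁ = 288, D₂ = 288
river cycle of f (length 2): (-6, 12, 6), (6, 12, -6)
river cycle of g (length 2): (6, 12, -6), (-6, 12, 6)
cycles coincide ⇒ equivalent

yes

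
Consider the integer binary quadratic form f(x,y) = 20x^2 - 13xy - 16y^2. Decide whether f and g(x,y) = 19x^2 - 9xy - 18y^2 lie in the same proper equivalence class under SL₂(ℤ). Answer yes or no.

D₁ = 1449, D₂ = 1449
river cycle of f (length 20): (-16, 13, 20), (20, 27, -9), (-9, 27, 20), (20, 13, -16), (-16, 19, 17), (17, 15, -18), (-18, 21, 14), (14, 35, -4), (-4, 37, 5), (5, 33, -18), … (10 more)
river cycle of g (length 18): (-18, 9, 19), (19, 29, -8), (-8, 35, 7), (7, 35, -8), (-8, 29, 19), (19, 9, -18), (-18, 27, 10), (10, 33, -9), (-9, 21, 28), (28, 35, -2), … (8 more)
cycles differ ⇒ inequivalent

no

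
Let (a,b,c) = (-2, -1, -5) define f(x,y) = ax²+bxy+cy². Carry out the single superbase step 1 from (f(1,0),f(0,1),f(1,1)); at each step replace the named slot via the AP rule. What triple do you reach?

start (-2,-5,-8) = (f(1,0),f(0,1),f(1,1))
replace slot 1: 2·((-5)+(-8)) − (-2) = -24 → (-24,-5,-8)

-24,-5,-8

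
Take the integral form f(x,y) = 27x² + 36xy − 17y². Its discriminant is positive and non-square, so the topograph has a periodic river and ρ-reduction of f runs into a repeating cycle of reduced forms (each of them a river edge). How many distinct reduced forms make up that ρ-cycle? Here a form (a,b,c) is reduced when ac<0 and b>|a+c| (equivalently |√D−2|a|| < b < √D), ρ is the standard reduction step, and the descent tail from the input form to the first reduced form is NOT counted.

D = 3132, ⌊√D⌋ = 55
river: ρ → (-17,32,31)
river: ρ → (31,30,-18)
river: ρ → (-18,42,19)
river: ρ → (19,34,-26)
river: ρ → (-26,18,27)
river: ρ → (27,36,-17)
ρ-cycle length = 6 (tail of 0 descent steps not counted)

6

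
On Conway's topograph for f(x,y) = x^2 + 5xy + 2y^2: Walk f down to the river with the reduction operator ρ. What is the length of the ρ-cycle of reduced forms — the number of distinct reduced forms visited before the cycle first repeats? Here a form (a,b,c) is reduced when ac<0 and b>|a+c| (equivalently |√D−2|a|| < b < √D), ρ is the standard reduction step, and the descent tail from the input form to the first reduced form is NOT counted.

D = 17, ⌊√D⌋ = 4
descent: ρ → (2,3,-1)  [lands on river]
river: ρ → (-1,3,2)
river: ρ → (2,1,-2)
river: ρ → (-2,3,1)
river: ρ → (1,3,-2)
river: ρ → (-2,1,2)
ρ-cycle length = 6 (tail of 1 descent step not counted)

6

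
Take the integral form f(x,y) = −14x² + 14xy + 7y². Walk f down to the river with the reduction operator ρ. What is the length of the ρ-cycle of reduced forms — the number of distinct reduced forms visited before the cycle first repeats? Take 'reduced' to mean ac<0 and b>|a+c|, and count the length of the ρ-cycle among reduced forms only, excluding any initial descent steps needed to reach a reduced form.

D = 588, ⌊√D⌋ = 24
river: ρ → (7,14,-14)
river: ρ → (-14,14,7)
ρ-cycle length = 2 (tail of 0 descent steps not counted)

2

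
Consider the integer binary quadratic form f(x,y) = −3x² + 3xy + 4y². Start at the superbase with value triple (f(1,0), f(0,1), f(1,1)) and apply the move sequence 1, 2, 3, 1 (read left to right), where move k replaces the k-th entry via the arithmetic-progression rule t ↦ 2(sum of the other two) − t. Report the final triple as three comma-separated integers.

start (-3,4,4) = (f(1,0),f(0,1),f(1,1))
replace slot 1: 2·(4+4) − (-3) = 19 → (19,4,4)
replace slot 2: 2·(19+4) − 4 = 42 → (19,42,4)
replace slot 3: 2·(19+42) − 4 = 118 → (19,42,118)
replace slot 1: 2·(42+118) − 19 = 301 → (301,42,118)

301,42,118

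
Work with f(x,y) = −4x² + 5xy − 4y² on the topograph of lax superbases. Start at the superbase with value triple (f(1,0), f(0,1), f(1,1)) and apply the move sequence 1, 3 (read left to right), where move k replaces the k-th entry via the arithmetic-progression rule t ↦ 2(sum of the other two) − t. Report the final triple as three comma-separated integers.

start (-4,-4,-3) = (f(1,0),f(0,1),f(1,1))
replace slot 1: 2·((-4)+(-3)) − (-4) = -10 → (-10,-4,-3)
replace slot 3: 2·((-10)+(-4)) − (-3) = -25 → (-10,-4,-25)

-10,-4,-25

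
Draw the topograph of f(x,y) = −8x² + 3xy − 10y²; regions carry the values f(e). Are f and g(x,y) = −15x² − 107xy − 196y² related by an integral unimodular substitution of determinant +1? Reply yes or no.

D₁ = -311, D₂ = -311
f is negative-definite; reduce −f:
−f: reduced (well bottom): (8,-3,10) with a≤c, −a<b≤a
flip sign back: reduced form of f is (-8,3,-10)
g is negative-definite; reduce −g:
−g: translate: b→-13 (≡107 mod 30), so (15,107,196)→(15,-13,8)
−g: flip: (15,-13,8)→(8,13,15)
−g: translate: b→-3 (≡13 mod 16), so (8,13,15)→(8,-3,10)
−g: reduced (well bottom): (8,-3,10) with a≤c, −a<b≤a
flip sign back: reduced form of g is (-8,3,-10)
reduced forms (-8, 3, -10) vs (-8, 3, -10) ⇒ equivalent

yes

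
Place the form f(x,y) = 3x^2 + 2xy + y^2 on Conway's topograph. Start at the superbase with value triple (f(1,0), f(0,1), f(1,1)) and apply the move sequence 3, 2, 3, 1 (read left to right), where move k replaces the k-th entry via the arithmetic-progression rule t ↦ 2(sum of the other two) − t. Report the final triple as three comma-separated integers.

start (3,1,6) = (f(1,0),f(0,1),f(1,1))
replace slot 3: 2·(3+1) − 6 = 2 → (3,1,2)
replace slot 2: 2·(3+2) − 1 = 9 → (3,9,2)
replace slot 3: 2·(3+9) − 2 = 22 → (3,9,22)
replace slot 1: 2·(9+22) − 3 = 59 → (59,9,22)

59,9,22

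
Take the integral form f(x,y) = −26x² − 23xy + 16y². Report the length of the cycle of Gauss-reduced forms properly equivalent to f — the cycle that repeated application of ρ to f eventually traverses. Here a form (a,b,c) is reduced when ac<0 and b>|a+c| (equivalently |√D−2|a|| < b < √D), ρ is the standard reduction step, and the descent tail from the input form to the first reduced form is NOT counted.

D = 2193, ⌊√D⌋ = 46
descent: ρ → (16,23,-26)  [lands on river]
river: ρ → (-26,29,13)
river: ρ → (13,23,-32)
river: ρ → (-32,41,4)
river: ρ → (4,39,-42)
river: ρ → (-42,45,1)
river: ρ → (1,45,-42)
river: ρ → (-42,39,4)
river: ρ → (4,41,-32)
river: ρ → (-32,23,13)
river: ρ → (13,29,-26)
river: ρ → (-26,23,16)
river: ρ → (16,41,-8)
river: ρ → (-8,39,21)
river: ρ → (21,45,-2)
river: ρ → (-2,43,43)
river: ρ → (43,43,-2)
river: ρ → (-2,45,21)
river: ρ → (21,39,-8)
river: ρ → (-8,41,16)
ρ-cycle length = 20 (tail of 1 descent step not counted)

20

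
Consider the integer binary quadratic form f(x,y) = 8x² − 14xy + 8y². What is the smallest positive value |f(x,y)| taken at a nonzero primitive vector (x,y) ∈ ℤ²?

translate: b→2 (≡-14 mod 16), so (8,-14,8)→(8,2,2)
flip: (8,2,2)→(2,-2,8)
translate: b→2 (≡-2 mod 4), so (2,-2,8)→(2,2,8)
reduced (well bottom): (2,2,8) with a≤c, −a<b≤a
well minimum = a = 2

2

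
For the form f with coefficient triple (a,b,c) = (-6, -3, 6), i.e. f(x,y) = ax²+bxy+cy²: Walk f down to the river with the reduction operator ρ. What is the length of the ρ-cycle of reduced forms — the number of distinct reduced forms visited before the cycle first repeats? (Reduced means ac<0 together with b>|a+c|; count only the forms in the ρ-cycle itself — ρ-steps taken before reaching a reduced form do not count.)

D = 153, ⌊√D⌋ = 12
descent: ρ → (6,3,-6)  [lands on river]
river: ρ → (-6,9,3)
river: ρ → (3,9,-6)
river: ρ → (-6,3,6)
river: ρ → (6,9,-3)
river: ρ → (-3,9,6)
ρ-cycle length = 6 (tail of 1 descent step not counted)

6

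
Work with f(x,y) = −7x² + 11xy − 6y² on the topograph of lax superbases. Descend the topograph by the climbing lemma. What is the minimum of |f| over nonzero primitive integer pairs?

translate: b→3 (≡-11 mod 14), so (7,-11,6)→(7,3,2)
flip: (7,3,2)→(2,-3,7)
translate: b→1 (≡-3 mod 4), so (2,-3,7)→(2,1,6)
reduced (well bottom): (2,1,6) with a≤c, −a<b≤a
well minimum |f| = |-2| = 2 (negative-definite)

2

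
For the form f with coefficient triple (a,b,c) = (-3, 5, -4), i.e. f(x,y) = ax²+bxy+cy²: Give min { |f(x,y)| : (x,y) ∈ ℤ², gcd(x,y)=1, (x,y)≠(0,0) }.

translate: b→1 (≡-5 mod 6), so (3,-5,4)→(3,1,2)
flip: (3,1,2)→(2,-1,3)
reduced (well bottom): (2,-1,3) with a≤c, −a<b≤a
well minimum |f| = |-2| = 2 (negative-definite)

2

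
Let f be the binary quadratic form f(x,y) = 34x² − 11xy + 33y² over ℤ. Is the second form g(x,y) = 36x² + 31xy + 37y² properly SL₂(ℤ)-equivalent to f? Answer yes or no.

D₁ = -4367, D₂ = -4367
f: flip: (34,-11,33)→(33,11,34)
f: reduced (well bottom): (33,11,34) with a≤c, −a<b≤a
g: reduced (well bottom): (36,31,37) with a≤c, −a<b≤a
reduced forms (33, 11, 34) vs (36, 31, 37) ⇒ inequivalent

no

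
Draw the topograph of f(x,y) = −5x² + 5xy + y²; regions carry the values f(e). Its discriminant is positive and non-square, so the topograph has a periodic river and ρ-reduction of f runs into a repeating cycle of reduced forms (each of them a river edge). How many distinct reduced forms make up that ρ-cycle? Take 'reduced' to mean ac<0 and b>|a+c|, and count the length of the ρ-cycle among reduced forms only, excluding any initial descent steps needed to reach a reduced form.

D = 45, ⌊√D⌋ = 6
river: ρ → (1,5,-5)
river: ρ → (-5,5,1)
ρ-cycle length = 2 (tail of 0 descent steps not counted)

2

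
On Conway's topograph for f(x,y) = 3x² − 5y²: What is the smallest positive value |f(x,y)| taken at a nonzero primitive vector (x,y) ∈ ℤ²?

descent: ρ → (-5,0,3)
descent: ρ → (3,6,-2)  [lands on river]
river: ρ → (-2,6,3)
closes: descent 2, river 2
min |a| on river = 2

2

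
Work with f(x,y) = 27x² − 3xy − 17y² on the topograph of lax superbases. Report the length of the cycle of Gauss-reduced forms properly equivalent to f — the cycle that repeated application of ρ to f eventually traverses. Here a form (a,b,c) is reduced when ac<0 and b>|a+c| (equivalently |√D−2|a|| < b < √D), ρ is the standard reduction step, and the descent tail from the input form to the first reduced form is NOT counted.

D = 1845, ⌊√D⌋ = 42
descent: ρ → (-17,37,7)  [lands on river]
river: ρ → (7,33,-27)
river: ρ → (-27,21,13)
river: ρ → (13,31,-17)
ρ-cycle length = 4 (tail of 1 descent step not counted)

4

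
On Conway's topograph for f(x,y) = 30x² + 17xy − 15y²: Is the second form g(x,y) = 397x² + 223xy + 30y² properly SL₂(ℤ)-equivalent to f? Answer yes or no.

D₁ = 2089, D₂ = 2089
river cycle of f (length 30): (-15, 43, 4), (4, 45, -4), (-4, 43, 15), (15, 17, -30), (-30, 43, 2), (2, 45, -8), (-8, 35, 27), (27, 19, -16), (-16, 45, 1), (1, 45, -16), … (20 more)
river cycle of g (length 30): (30, 17, -15), (-15, 43, 4), (4, 45, -4), (-4, 43, 15), (15, 17, -30), (-30, 43, 2), (2, 45, -8), (-8, 35, 27), (27, 19, -16), (-16, 45, 1), … (20 more)
cycles coincide ⇒ equivalent

yes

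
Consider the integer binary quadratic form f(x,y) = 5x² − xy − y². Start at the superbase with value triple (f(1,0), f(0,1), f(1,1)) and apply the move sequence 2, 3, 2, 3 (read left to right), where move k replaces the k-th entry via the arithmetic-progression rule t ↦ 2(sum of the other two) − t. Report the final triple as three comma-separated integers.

start (5,-1,3) = (f(1,0),f(0,1),f(1,1))
replace slot 2: 2·(5+3) − (-1) = 17 → (5,17,3)
replace slot 3: 2·(5+17) − 3 = 41 → (5,17,41)
replace slot 2: 2·(5+41) − 17 = 75 → (5,75,41)
replace slot 3: 2·(5+75) − 41 = 119 → (5,75,119)

5,75,119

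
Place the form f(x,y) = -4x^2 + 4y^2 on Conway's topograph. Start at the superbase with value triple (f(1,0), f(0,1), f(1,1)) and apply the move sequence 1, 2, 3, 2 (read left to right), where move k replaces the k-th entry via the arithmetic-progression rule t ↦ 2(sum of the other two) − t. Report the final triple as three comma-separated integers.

start (-4,4,0) = (f(1,0),f(0,1),f(1,1))
replace slot 1: 2·(4+0) − (-4) = 12 → (12,4,0)
replace slot 2: 2·(12+0) − 4 = 20 → (12,20,0)
replace slot 3: 2·(12+20) − 0 = 64 → (12,20,64)
replace slot 2: 2·(12+64) − 20 = 132 → (12,132,64)

12,132,64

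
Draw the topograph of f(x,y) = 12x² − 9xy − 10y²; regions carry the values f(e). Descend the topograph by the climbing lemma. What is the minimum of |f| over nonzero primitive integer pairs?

descent: ρ → (-10,9,12)  [lands on river]
river: ρ → (12,15,-7)
river: ρ → (-7,13,14)
river: ρ → (14,15,-6)
river: ρ → (-6,21,5)
river: ρ → (5,19,-10)
river: ρ → (-10,21,3)
river: ρ → (3,21,-10)
river: ρ → (-10,19,5)
river: ρ → (5,21,-6)
river: ρ → (-6,15,14)
river: ρ → (14,13,-7)
river: ρ → (-7,15,12)
river: ρ → (12,9,-10)
river: ρ → (-10,11,11)
river: ρ → (11,11,-10)
closes: descent 1, river 16
min |a| on river = 3

3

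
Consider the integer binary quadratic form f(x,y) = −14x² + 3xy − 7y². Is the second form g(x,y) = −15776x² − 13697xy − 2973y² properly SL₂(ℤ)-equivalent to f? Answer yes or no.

D₁ = -383, D₂ = -383
f is negative-definite; reduce −f:
−f: flip: (14,-3,7)→(7,3,14)
−f: reduced (well bottom): (7,3,14) with a≤c, −a<b≤a
flip sign back: reduced form of f is (-7,-3,-14)
g is negative-definite; reduce −g:
−g: flip: (15776,13697,2973)→(2973,-13697,15776)
−g: translate: b→-1805 (≡-13697 mod 5946), so (2973,-13697,15776)→(2973,-1805,274)
−g: flip: (2973,-1805,274)→(274,1805,2973)
−g: translate: b→161 (≡1805 mod 548), so (274,1805,2973)→(274,161,24)
−g: flip: (274,161,24)→(24,-161,274)
−g: translate: b→-17 (≡-161 mod 48), so (24,-161,274)→(24,-17,7)
−g: flip: (24,-17,7)→(7,17,24)
−g: translate: b→3 (≡17 mod 14), so (7,17,24)→(7,3,14)
−g: reduced (well bottom): (7,3,14) with a≤c, −a<b≤a
flip sign back: reduced form of g is (-7,-3,-14)
reduced forms (-7, -3, -14) vs (-7, -3, -14) ⇒ equivalent

yes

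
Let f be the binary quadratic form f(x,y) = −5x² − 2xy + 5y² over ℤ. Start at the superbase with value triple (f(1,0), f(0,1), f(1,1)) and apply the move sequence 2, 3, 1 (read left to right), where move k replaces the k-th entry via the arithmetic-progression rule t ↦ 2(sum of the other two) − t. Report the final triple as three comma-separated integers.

start (-5,5,-2) = (f(1,0),f(0,1),f(1,1))
replace slot 2: 2·((-5)+(-2)) − 5 = -19 → (-5,-19,-2)
replace slot 3: 2·((-5)+(-19)) − (-2) = -46 → (-5,-19,-46)
replace slot 1: 2·((-19)+(-46)) − (-5) = -125 → (-125,-19,-46)

-125,-19,-46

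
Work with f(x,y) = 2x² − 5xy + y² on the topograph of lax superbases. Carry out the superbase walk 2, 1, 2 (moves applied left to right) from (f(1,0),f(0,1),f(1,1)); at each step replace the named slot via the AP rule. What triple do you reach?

start (2,1,-2) = (f(1,0),f(0,1),f(1,1))
replace slot 2: 2·(2+(-2)) − 1 = -1 → (2,-1,-2)
replace slot 1: 2·((-1)+(-2)) − 2 = -8 → (-8,-1,-2)
replace slot 2: 2·((-8)+(-2)) − (-1) = -19 → (-8,-19,-2)

-8,-19,-2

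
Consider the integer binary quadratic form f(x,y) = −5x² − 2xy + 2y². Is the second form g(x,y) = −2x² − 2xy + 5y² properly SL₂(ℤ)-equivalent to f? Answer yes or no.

D₁ = 44, D₂ = 44
river cycle of f (length 2): (2, 6, -1), (-1, 6, 2)
river cycle of g (length 2): (-2, 6, 1), (1, 6, -2)
cycles differ ⇒ inequivalent

no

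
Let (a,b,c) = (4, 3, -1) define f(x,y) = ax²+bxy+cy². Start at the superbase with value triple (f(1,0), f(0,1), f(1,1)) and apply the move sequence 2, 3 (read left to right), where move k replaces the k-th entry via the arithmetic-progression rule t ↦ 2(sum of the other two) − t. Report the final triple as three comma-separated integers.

start (4,-1,6) = (f(1,0),f(0,1),f(1,1))
replace slot 2: 2·(4+6) − (-1) = 21 → (4,21,6)
replace slot 3: 2·(4+21) − 6 = 44 → (4,21,44)

4,21,44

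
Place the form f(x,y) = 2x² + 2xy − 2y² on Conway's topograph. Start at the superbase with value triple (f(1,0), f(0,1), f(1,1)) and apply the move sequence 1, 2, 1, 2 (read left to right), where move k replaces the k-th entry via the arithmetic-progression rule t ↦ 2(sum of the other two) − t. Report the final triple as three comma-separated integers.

start (2,-2,2) = (f(1,0),f(0,1),f(1,1))
replace slot 1: 2·((-2)+2) − 2 = -2 → (-2,-2,2)
replace slot 2: 2·((-2)+2) − (-2) = 2 → (-2,2,2)
replace slot 1: 2·(2+2) − (-2) = 10 → (10,2,2)
replace slot 2: 2·(10+2) − 2 = 22 → (10,22,2)

10,22,2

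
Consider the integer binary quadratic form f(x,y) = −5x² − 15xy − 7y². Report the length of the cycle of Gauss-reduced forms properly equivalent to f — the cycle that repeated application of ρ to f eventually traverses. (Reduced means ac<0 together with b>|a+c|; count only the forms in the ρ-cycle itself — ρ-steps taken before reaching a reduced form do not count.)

D = 85, ⌊√D⌋ = 9
descent: ρ → (-7,1,3)
descent: ρ → (3,5,-5)  [lands on river]
river: ρ → (-5,5,3)
river: ρ → (3,7,-3)
river: ρ → (-3,5,5)
river: ρ → (5,5,-3)
river: ρ → (-3,7,3)
ρ-cycle length = 6 (tail of 2 descent steps not counted)

6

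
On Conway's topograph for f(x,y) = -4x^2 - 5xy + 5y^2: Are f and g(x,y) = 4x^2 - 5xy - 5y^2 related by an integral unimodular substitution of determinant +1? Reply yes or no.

D₁ = 105, D₂ = 105
river cycle of f (length 6): (5, 5, -4), (-4, 3, 6), (6, 9, -1), (-1, 9, 6), (6, 3, -4), (-4, 5, 5)
river cycle of g (length 6): (-5, 5, 4), (4, 3, -6), (-6, 9, 1), (1, 9, -6), (-6, 3, 4), (4, 5, -5)
cycles differ ⇒ inequivalent

no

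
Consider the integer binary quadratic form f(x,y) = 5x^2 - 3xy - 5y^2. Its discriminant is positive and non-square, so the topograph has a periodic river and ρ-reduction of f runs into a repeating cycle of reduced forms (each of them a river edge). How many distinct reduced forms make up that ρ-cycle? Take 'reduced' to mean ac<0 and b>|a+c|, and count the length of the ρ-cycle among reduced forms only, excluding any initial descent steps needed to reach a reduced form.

D = 109, ⌊√D⌋ = 10
descent: ρ → (-5,3,5)  [lands on river]
river: ρ → (5,7,-3)
river: ρ → (-3,5,7)
river: ρ → (7,9,-1)
river: ρ → (-1,9,7)
river: ρ → (7,5,-3)
river: ρ → (-3,7,5)
river: ρ → (5,3,-5)
river: ρ → (-5,7,3)
river: ρ → (3,5,-7)
river: ρ → (-7,9,1)
river: ρ → (1,9,-7)
river: ρ → (-7,5,3)
river: ρ → (3,7,-5)
ρ-cycle length = 14 (tail of 1 descent step not counted)

14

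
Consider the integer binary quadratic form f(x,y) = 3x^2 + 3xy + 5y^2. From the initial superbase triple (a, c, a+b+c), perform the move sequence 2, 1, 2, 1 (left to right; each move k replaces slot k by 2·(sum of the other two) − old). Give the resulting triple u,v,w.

start (3,5,11) = (f(1,0),f(0,1),f(1,1))
replace slot 2: 2·(3+11) − 5 = 23 → (3,23,11)
replace slot 1: 2·(23+11) − 3 = 65 → (65,23,11)
replace slot 2: 2·(65+11) − 23 = 129 → (65,129,11)
replace slot 1: 2·(129+11) − 65 = 215 → (215,129,11)

215,129,11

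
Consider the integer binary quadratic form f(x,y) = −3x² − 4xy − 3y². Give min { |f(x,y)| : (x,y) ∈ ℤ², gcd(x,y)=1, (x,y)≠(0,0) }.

translate: b→-2 (≡4 mod 6), so (3,4,3)→(3,-2,2)
flip: (3,-2,2)→(2,2,3)
reduced (well bottom): (2,2,3) with a≤c, −a<b≤a
well minimum |f| = |-2| = 2 (negative-definite)

2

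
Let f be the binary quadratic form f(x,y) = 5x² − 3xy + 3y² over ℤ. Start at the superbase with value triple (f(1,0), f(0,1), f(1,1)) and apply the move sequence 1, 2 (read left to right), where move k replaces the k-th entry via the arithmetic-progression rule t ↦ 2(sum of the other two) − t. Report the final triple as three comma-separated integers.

start (5,3,5) = (f(1,0),f(0,1),f(1,1))
replace slot 1: 2·(3+5) − 5 = 11 → (11,3,5)
replace slot 2: 2·(11+5) − 3 = 29 → (11,29,5)

11,29,5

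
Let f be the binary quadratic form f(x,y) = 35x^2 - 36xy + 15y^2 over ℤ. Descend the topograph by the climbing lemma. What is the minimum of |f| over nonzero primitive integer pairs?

translate: b→34 (≡-36 mod 70), so (35,-36,15)→(35,34,14)
flip: (35,34,14)→(14,-34,35)
translate: b→-6 (≡-34 mod 28), so (14,-34,35)→(14,-6,15)
reduced (well bottom): (14,-6,15) with a≤c, −a<b≤a
well minimum = a = 14

14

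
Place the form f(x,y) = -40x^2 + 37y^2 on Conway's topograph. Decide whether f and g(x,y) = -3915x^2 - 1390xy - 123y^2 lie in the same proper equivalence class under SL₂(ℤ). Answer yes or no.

D₁ = 5920, D₂ = 5920
river cycle of f (length 8): (37, 74, -3), (-3, 76, 12), (12, 68, -27), (-27, 40, 40), (40, 40, -27), (-27, 68, 12), (12, 76, -3), (-3, 74, 37)
river cycle of g (length 8): (-3, 74, 37), (37, 74, -3), (-3, 76, 12), (12, 68, -27), (-27, 40, 40), (40, 40, -27), (-27, 68, 12), (12, 76, -3)
cycles coincide ⇒ equivalent

yes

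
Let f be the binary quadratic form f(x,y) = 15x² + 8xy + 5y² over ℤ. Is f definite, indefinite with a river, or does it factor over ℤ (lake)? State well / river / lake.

D = b²−4ac = 8² − 4·15·5 = -236
D < 0 ⇒ definite ⇒ every region one sign ⇒ single well

well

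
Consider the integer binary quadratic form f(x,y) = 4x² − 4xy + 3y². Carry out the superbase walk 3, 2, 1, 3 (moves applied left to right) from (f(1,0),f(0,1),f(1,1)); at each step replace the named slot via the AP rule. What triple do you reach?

start (4,3,3) = (f(1,0),f(0,1),f(1,1))
replace slot 3: 2·(4+3) − 3 = 11 → (4,3,11)
replace slot 2: 2·(4+11) − 3 = 27 → (4,27,11)
replace slot 1: 2·(27+11) − 4 = 72 → (72,27,11)
replace slot 3: 2·(72+27) − 11 = 187 → (72,27,187)

72,27,187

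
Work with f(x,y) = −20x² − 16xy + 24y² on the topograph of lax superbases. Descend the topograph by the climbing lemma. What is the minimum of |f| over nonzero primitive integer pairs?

descent: ρ → (24,16,-20)  [lands on river]
river: ρ → (-20,24,20)
river: ρ → (20,16,-24)
river: ρ → (-24,32,12)
river: ρ → (12,40,-12)
river: ρ → (-12,32,24)
closes: descent 1, river 6
min |a| on river = 12

12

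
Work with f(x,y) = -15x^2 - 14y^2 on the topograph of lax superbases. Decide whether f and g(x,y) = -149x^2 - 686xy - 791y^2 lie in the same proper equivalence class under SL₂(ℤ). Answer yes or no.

D₁ = -840, D₂ = -840
f is negative-definite; reduce −f:
−f: flip: (15,0,14)→(14,0,15)
−f: reduced (well bottom): (14,0,15) with a≤c, −a<b≤a
flip sign back: reduced form of f is (-14,0,-15)
g is negative-definite; reduce −g:
−g: translate: b→90 (≡686 mod 298), so (149,686,791)→(149,90,15)
−g: flip: (149,90,15)→(15,-90,149)
−g: translate: b→0 (≡-90 mod 30), so (15,-90,149)→(15,0,14)
−g: flip: (15,0,14)→(14,0,15)
−g: reduced (well bottom): (14,0,15) with a≤c, −a<b≤a
flip sign back: reduced form of g is (-14,0,-15)
reduced forms (-14, 0, -15) vs (-14, 0, -15) ⇒ equivalent

yes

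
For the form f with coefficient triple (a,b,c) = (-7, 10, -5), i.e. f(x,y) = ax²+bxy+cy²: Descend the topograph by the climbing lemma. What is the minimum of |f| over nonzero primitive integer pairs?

translate: b→4 (≡-10 mod 14), so (7,-10,5)→(7,4,2)
flip: (7,4,2)→(2,-4,7)
translate: b→0 (≡-4 mod 4), so (2,-4,7)→(2,0,5)
reduced (well bottom): (2,0,5) with a≤c, −a<b≤a
well minimum |f| = |-2| = 2 (negative-definite)

2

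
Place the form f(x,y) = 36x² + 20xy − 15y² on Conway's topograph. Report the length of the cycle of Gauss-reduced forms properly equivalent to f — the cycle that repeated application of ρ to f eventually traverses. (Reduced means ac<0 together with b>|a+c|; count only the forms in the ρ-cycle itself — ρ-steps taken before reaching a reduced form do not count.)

D = 2560, ⌊√D⌋ = 50
descent: ρ → (-15,40,16)  [lands on river]
river: ρ → (16,24,-31)
river: ρ → (-31,38,9)
river: ρ → (9,34,-39)
river: ρ → (-39,44,4)
river: ρ → (4,44,-39)
river: ρ → (-39,34,9)
river: ρ → (9,38,-31)
river: ρ → (-31,24,16)
river: ρ → (16,40,-15)
river: ρ → (-15,50,1)
river: ρ → (1,50,-15)
ρ-cycle length = 12 (tail of 1 descent step not counted)

12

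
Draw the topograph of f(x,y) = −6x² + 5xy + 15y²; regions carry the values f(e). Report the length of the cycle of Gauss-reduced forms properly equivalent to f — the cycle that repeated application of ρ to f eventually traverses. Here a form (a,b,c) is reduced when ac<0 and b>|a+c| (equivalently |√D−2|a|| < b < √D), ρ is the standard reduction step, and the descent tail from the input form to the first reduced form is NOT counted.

D = 385, ⌊√D⌋ = 19
descent: ρ → (15,-5,-6)
descent: ρ → (-6,17,4)  [lands on river]
river: ρ → (4,15,-10)
river: ρ → (-10,5,9)
river: ρ → (9,13,-6)
river: ρ → (-6,11,11)
river: ρ → (11,11,-6)
river: ρ → (-6,13,9)
river: ρ → (9,5,-10)
river: ρ → (-10,15,4)
river: ρ → (4,17,-6)
river: ρ → (-6,19,1)
river: ρ → (1,19,-6)
ρ-cycle length = 12 (tail of 2 descent steps not counted)

12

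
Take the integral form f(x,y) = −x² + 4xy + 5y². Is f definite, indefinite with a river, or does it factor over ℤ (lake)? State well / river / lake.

D = b²−4ac = 4² − 4·(-1)·5 = 36
D = 6² is a perfect square ⇒ form factors over ℤ ⇒ lakes

lake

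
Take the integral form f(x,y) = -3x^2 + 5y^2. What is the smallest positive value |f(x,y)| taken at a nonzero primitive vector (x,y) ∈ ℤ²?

descent: ρ → (5,0,-3)
descent: ρ → (-3,6,2)  [lands on river]
river: ρ → (2,6,-3)
closes: descent 2, river 2
min |a| on river = 2

2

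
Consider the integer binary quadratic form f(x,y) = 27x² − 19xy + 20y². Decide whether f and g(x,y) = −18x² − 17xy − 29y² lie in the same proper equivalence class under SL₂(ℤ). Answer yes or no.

D₁ = -1799, D₂ = -1799
f: flip: (27,-19,20)→(20,19,27)
f: reduced (well bottom): (20,19,27) with a≤c, −a<b≤a
g is negative-definite; reduce −g:
−g: reduced (well bottom): (18,17,29) with a≤c, −a<b≤a
flip sign back: reduced form of g is (-18,-17,-29)
reduced forms (20, 19, 27) vs (-18, -17, -29) ⇒ inequivalent

no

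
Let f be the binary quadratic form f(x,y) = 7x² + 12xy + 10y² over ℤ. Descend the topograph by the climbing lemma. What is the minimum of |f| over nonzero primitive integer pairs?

translate: b→-2 (≡12 mod 14), so (7,12,10)→(7,-2,5)
flip: (7,-2,5)→(5,2,7)
reduced (well bottom): (5,2,7) with a≤c, −a<b≤a
well minimum = a = 5

5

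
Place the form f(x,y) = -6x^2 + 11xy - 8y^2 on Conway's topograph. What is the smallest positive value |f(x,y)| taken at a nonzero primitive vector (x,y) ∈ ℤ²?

translate: b→1 (≡-11 mod 12), so (6,-11,8)→(6,1,3)
flip: (6,1,3)→(3,-1,6)
reduced (well bottom): (3,-1,6) with a≤c, −a<b≤a
well minimum |f| = |-3| = 3 (negative-definite)

3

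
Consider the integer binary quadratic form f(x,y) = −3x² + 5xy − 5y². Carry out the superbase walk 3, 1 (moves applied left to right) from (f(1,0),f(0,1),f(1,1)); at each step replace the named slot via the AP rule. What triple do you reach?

start (-3,-5,-3) = (f(1,0),f(0,1),f(1,1))
replace slot 3: 2·((-3)+(-5)) − (-3) = -13 → (-3,-5,-13)
replace slot 1: 2·((-5)+(-13)) − (-3) = -33 → (-33,-5,-13)

-33,-5,-13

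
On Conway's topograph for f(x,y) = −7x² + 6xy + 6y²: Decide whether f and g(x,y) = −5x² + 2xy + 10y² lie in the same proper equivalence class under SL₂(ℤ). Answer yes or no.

D₁ = 204, D₂ = 204
river cycle of f (length 6): (6, 6, -7), (-7, 8, 5), (5, 12, -3), (-3, 12, 5), (5, 8, -7), (-7, 6, 6)
river cycle of g (length 6): (-5, 12, 3), (3, 12, -5), (-5, 8, 7), (7, 6, -6), (-6, 6, 7), (7, 8, -5)
cycles differ ⇒ inequivalent

no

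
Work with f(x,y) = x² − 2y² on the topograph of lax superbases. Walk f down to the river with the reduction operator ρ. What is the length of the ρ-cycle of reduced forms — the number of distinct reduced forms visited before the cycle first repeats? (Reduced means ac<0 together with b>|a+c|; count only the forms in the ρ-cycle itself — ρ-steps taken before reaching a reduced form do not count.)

D = 8, ⌊√D⌋ = 2
descent: ρ → (-2,0,1)
descent: ρ → (1,2,-1)  [lands on river]
river: ρ → (-1,2,1)
ρ-cycle length = 2 (tail of 2 descent steps not counted)

2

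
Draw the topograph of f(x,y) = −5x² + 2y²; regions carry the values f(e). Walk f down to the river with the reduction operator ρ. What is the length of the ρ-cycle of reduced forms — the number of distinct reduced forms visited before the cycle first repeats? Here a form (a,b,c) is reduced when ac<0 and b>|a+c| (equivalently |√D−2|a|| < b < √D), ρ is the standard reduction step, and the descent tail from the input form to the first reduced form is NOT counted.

D = 40, ⌊√D⌋ = 6
descent: ρ → (2,4,-3)  [lands on river]
river: ρ → (-3,2,3)
river: ρ → (3,4,-2)
river: ρ → (-2,4,3)
river: ρ → (3,2,-3)
river: ρ → (-3,4,2)
ρ-cycle length = 6 (tail of 1 descent step not counted)

6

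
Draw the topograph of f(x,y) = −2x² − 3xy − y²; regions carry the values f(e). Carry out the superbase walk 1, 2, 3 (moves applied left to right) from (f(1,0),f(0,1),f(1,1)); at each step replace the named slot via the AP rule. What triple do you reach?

start (-2,-1,-6) = (f(1,0),f(0,1),f(1,1))
replace slot 1: 2·((-1)+(-6)) − (-2) = -12 → (-12,-1,-6)
replace slot 2: 2·((-12)+(-6)) − (-1) = -35 → (-12,-35,-6)
replace slot 3: 2·((-12)+(-35)) − (-6) = -88 → (-12,-35,-88)

-12,-35,-88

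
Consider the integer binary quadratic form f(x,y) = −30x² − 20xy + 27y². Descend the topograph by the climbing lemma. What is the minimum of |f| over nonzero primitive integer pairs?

descent: ρ → (27,20,-30)  [lands on river]
river: ρ → (-30,40,17)
river: ρ → (17,28,-42)
river: ρ → (-42,56,3)
river: ρ → (3,58,-23)
river: ρ → (-23,34,27)
closes: descent 1, river 6
min |a| on river = 3

3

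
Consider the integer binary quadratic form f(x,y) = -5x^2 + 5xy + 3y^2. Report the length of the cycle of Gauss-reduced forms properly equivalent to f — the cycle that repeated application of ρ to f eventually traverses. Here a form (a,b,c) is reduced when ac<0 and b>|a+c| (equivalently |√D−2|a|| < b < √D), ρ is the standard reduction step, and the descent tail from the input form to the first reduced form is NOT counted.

D = 85, ⌊√D⌋ = 9
river: ρ → (3,7,-3)
river: ρ → (-3,5,5)
river: ρ → (5,5,-3)
river: ρ → (-3,7,3)
river: ρ → (3,5,-5)
river: ρ → (-5,5,3)
ρ-cycle length = 6 (tail of 0 descent steps not counted)

6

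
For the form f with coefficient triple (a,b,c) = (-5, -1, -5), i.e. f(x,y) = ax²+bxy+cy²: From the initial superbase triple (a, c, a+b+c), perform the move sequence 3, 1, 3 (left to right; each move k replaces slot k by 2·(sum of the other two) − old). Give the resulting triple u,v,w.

start (-5,-5,-11) = (f(1,0),f(0,1),f(1,1))
replace slot 3: 2·((-5)+(-5)) − (-11) = -9 → (-5,-5,-9)
replace slot 1: 2·((-5)+(-9)) − (-5) = -23 → (-23,-5,-9)
replace slot 3: 2·((-23)+(-5)) − (-9) = -47 → (-23,-5,-47)

-23,-5,-47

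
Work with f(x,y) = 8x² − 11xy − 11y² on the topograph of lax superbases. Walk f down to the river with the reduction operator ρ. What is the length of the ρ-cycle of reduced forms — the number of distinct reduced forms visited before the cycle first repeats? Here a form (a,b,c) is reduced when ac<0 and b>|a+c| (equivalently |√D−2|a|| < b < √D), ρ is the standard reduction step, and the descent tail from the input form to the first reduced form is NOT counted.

D = 473, ⌊√D⌋ = 21
descent: ρ → (-11,11,8)  [lands on river]
river: ρ → (8,21,-1)
river: ρ → (-1,21,8)
river: ρ → (8,11,-11)
ρ-cycle length = 4 (tail of 1 descent step not counted)

4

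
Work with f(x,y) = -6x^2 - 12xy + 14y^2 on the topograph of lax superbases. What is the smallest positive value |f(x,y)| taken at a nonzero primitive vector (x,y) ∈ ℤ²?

descent: ρ → (14,12,-6)  [lands on river]
river: ρ → (-6,12,14)
river: ρ → (14,16,-4)
river: ρ → (-4,16,14)
closes: descent 1, river 4
min |a| on river = 4

4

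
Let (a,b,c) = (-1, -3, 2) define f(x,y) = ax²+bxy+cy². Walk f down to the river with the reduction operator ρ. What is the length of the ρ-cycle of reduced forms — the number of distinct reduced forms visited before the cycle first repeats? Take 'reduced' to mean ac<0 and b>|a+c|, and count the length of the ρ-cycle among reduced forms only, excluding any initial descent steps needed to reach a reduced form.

D = 17, ⌊√D⌋ = 4
descent: ρ → (2,3,-1)  [lands on river]
river: ρ → (-1,3,2)
river: ρ → (2,1,-2)
river: ρ → (-2,3,1)
river: ρ → (1,3,-2)
river: ρ → (-2,1,2)
ρ-cycle length = 6 (tail of 1 descent step not counted)

6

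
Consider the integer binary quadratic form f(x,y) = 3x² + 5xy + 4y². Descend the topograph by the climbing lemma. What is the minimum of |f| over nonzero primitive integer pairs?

translate: b→-1 (≡5 mod 6), so (3,5,4)→(3,-1,2)
flip: (3,-1,2)→(2,1,3)
reduced (well bottom): (2,1,3) with a≤c, −a<b≤a
well minimum = a = 2

2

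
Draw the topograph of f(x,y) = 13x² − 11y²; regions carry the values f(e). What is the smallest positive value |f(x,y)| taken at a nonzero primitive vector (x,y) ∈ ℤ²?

descent: ρ → (-11,22,2)  [lands on river]
river: ρ → (2,22,-11)
closes: descent 1, river 2
min |a| on river = 2

2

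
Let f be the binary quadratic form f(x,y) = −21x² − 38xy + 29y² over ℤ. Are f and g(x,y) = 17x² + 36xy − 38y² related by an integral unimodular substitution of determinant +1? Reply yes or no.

D₁ = 3880, D₂ = 3880
river cycle of f (length 30): (29, 38, -21), (-21, 46, 21), (21, 38, -29), (-29, 20, 30), (30, 40, -19), (-19, 36, 34), (34, 32, -21), (-21, 52, 14), (14, 60, -5), (-5, 60, 14), … (20 more)
river cycle of g (length 26): (-38, 40, 15), (15, 50, -23), (-23, 42, 23), (23, 50, -15), (-15, 40, 38), (38, 36, -17), (-17, 32, 42), (42, 52, -7), (-7, 60, 10), (10, 60, -7), … (16 more)
cycles differ ⇒ inequivalent

no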